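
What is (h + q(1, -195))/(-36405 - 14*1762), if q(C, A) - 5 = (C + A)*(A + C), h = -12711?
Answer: -24930/61073 ≈ -0.40820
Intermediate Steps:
q(C, A) = 5 + (A + C)² (q(C, A) = 5 + (C + A)*(A + C) = 5 + (A + C)*(A + C) = 5 + (A + C)²)
(h + q(1, -195))/(-36405 - 14*1762) = (-12711 + (5 + (-195 + 1)²))/(-36405 - 14*1762) = (-12711 + (5 + (-194)²))/(-36405 - 24668) = (-12711 + (5 + 37636))/(-61073) = (-12711 + 37641)*(-1/61073) = 24930*(-1/61073) = -24930/61073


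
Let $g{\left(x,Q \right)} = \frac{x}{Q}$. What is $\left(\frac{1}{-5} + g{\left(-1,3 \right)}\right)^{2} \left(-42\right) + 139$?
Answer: $\frac{9529}{75} \approx 127.05$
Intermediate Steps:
$\left(\frac{1}{-5} + g{\left(-1,3 \right)}\right)^{2} \left(-42\right) + 139 = \left(\frac{1}{-5} - \frac{1}{3}\right)^{2} \left(-42\right) + 139 = \left(- \frac{1}{5} - \frac{1}{3}\right)^{2} \left(-42\right) + 139 = \left(- \frac{8}{15}\right)^{2} \left(-42\right) + 139 = \frac{64}{225} \left(-42\right) + 139 = - \frac{896}{75} + 139 = \frac{9529}{75}$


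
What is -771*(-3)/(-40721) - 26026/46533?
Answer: -1167435575/1894870293 ≈ -0.61610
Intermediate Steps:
-771*(-3)/(-40721) - 26026/46533 = 2313*(-1/40721) - 26026*1/46533 = -2313/40721 - 26026/46533 = -1167435575/1894870293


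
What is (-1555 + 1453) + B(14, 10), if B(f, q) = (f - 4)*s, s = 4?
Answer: -62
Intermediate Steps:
B(f, q) = -16 + 4*f (B(f, q) = (f - 4)*4 = (-4 + f)*4 = -16 + 4*f)
(-1555 + 1453) + B(14, 10) = (-1555 + 1453) + (-16 + 4*14) = -102 + (-16 + 56) = -102 + 40 = -62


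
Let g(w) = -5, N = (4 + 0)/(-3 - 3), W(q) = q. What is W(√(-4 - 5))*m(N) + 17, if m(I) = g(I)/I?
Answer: 17 + 45*I/2 ≈ 17.0 + 22.5*I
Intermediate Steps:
N = -⅔ (N = 4/(-6) = -⅙*4 = -⅔ ≈ -0.66667)
m(I) = -5/I
W(√(-4 - 5))*m(N) + 17 = √(-4 - 5)*(-5/(-⅔)) + 17 = √(-9)*(-5*(-3/2)) + 17 = (3*I)*(15/2) + 17 = 45*I/2 + 17 = 17 + 45*I/2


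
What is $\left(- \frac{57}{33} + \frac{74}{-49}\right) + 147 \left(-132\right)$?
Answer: $- \frac{10460501}{539} \approx -19407.0$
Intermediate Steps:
$\left(- \frac{57}{33} + \frac{74}{-49}\right) + 147 \left(-132\right) = \left(\left(-57\right) \frac{1}{33} + 74 \left(- \frac{1}{49}\right)\right) - 19404 = \left(- \frac{19}{11} - \frac{74}{49}\right) - 19404 = - \frac{1745}{539} - 19404 = - \frac{10460501}{539}$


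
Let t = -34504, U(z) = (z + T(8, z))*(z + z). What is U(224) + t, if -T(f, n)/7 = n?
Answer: -636616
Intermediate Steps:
T(f, n) = -7*n
U(z) = -12*z**2 (U(z) = (z - 7*z)*(z + z) = (-6*z)*(2*z) = -12*z**2)
U(224) + t = -12*224**2 - 34504 = -12*50176 - 34504 = -602112 - 34504 = -636616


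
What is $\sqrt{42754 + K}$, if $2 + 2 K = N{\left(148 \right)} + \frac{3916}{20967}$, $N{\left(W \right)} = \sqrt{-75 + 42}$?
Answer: $\frac{\sqrt{75179619813612 + 879230178 i \sqrt{33}}}{41934} \approx 206.77 + 0.0069457 i$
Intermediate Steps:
$N{\left(W \right)} = i \sqrt{33}$ ($N{\left(W \right)} = \sqrt{-33} = i \sqrt{33}$)
$K = - \frac{19009}{20967} + \frac{i \sqrt{33}}{2}$ ($K = -1 + \frac{i \sqrt{33} + \frac{3916}{20967}}{2} = -1 + \frac{\frac{3916}{20967} + i \sqrt{33}}{2} = -1 + \left(\frac{1958}{20967} + \frac{i \sqrt{33}}{2}\right) = - \frac{19009}{20967} + \frac{i \sqrt{33}}{2} \approx -0.90662 + 2.8723 i$)
$\sqrt{42754 + K} = \sqrt{42754 - \left(\frac{19009}{20967} - \frac{i \sqrt{33}}{2}\right)} = \sqrt{\frac{896404109}{20967} + \frac{i \sqrt{33}}{2}}$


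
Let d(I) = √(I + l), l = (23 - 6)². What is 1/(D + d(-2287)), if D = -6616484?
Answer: -3308242/21888930262127 - 3*I*√222/43777860524254 ≈ -1.5114e-7 - 1.021e-12*I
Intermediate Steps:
l = 289 (l = 17² = 289)
d(I) = √(289 + I) (d(I) = √(I + 289) = √(289 + I))
1/(D + d(-2287)) = 1/(-6616484 + √(289 - 2287)) = 1/(-6616484 + √(-1998)) = 1/(-6616484 + 3*I*√222)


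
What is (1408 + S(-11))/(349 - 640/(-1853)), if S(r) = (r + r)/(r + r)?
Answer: 2610877/647337 ≈ 4.0333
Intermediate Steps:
S(r) = 1 (S(r) = (2*r)/((2*r)) = (2*r)*(1/(2*r)) = 1)
(1408 + S(-11))/(349 - 640/(-1853)) = (1408 + 1)/(349 - 640/(-1853)) = 1409/(349 - 640*(-1/1853)) = 1409/(349 + 640/1853) = 1409/(647337/1853) = 1409*(1853/647337) = 2610877/647337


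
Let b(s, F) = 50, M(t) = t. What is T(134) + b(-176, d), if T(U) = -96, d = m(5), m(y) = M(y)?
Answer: -46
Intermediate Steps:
m(y) = y
d = 5
T(134) + b(-176, d) = -96 + 50 = -46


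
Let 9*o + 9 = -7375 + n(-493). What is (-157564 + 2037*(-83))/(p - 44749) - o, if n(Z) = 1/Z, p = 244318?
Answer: 241681448534/295162551 ≈ 818.81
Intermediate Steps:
o = -3640313/4437 (o = -1 + (-7375 + 1/(-493))/9 = -1 + (-7375 - 1/493)/9 = -1 + (1/9)*(-3635876/493) = -1 - 3635876/4437 = -3640313/4437 ≈ -820.44)
(-157564 + 2037*(-83))/(p - 44749) - o = (-157564 + 2037*(-83))/(244318 - 44749) - 1*(-3640313/4437) = (-157564 - 169071)/199569 + 3640313/4437 = -326635*1/199569 + 3640313/4437 = -326635/199569 + 3640313/4437 = 241681448534/295162551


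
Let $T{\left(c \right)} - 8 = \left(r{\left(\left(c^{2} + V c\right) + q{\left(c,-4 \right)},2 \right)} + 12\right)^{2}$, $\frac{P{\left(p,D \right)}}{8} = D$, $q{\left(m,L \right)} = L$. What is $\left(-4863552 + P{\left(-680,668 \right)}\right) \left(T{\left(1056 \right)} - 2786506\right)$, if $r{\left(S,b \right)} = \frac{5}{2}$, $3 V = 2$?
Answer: $13536365437352$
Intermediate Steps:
$V = \frac{2}{3}$ ($V = \frac{1}{3} \cdot 2 = \frac{2}{3} \approx 0.66667$)
$P{\left(p,D \right)} = 8 D$
$r{\left(S,b \right)} = \frac{5}{2}$ ($r{\left(S,b \right)} = 5 \cdot \frac{1}{2} = \frac{5}{2}$)
$T{\left(c \right)} = \frac{873}{4}$ ($T{\left(c \right)} = 8 + \left(\frac{5}{2} + 12\right)^{2} = 8 + \left(\frac{29}{2}\right)^{2} = 8 + \frac{841}{4} = \frac{873}{4}$)
$\left(-4863552 + P{\left(-680,668 \right)}\right) \left(T{\left(1056 \right)} - 2786506\right) = \left(-4863552 + 8 \cdot 668\right) \left(\frac{873}{4} - 2786506\right) = \left(-4863552 + 5344\right) \left(- \frac{11145151}{4}\right) = \left(-4858208\right) \left(- \frac{11145151}{4}\right) = 13536365437352$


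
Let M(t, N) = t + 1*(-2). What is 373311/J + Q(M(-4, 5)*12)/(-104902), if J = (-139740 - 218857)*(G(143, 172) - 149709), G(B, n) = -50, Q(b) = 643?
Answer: -34491950312567/5633565546358946 ≈ -0.0061226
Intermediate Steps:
M(t, N) = -2 + t (M(t, N) = t - 2 = -2 + t)
J = 53703128123 (J = (-139740 - 218857)*(-50 - 149709) = -358597*(-149759) = 53703128123)
373311/J + Q(M(-4, 5)*12)/(-104902) = 373311/53703128123 + 643/(-104902) = 373311*(1/53703128123) + 643*(-1/104902) = 373311/53703128123 - 643/104902 = -34491950312567/5633565546358946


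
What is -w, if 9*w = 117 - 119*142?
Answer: 16781/9 ≈ 1864.6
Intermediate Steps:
w = -16781/9 (w = (117 - 119*142)/9 = (117 - 16898)/9 = (⅑)*(-16781) = -16781/9 ≈ -1864.6)
-w = -1*(-16781/9) = 16781/9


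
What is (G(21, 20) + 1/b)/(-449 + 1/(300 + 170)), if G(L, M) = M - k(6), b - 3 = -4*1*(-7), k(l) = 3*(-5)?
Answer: -170140/2180633 ≈ -0.078023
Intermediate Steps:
k(l) = -15
b = 31 (b = 3 - 4*1*(-7) = 3 - 4*(-7) = 3 + 28 = 31)
G(L, M) = 15 + M (G(L, M) = M - 1*(-15) = M + 15 = 15 + M)
(G(21, 20) + 1/b)/(-449 + 1/(300 + 170)) = ((15 + 20) + 1/31)/(-449 + 1/(300 + 170)) = (35 + 1/31)/(-449 + 1/470) = 1086/(31*(-449 + 1/470)) = 1086/(31*(-211029/470)) = (1086/31)*(-470/211029) = -170140/2180633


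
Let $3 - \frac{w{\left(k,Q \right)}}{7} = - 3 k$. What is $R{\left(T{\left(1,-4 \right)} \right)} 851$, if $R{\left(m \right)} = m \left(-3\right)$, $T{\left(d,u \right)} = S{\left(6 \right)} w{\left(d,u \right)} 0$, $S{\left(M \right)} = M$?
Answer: $0$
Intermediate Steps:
$w{\left(k,Q \right)} = 21 + 21 k$ ($w{\left(k,Q \right)} = 21 - 7 \left(- 3 k\right) = 21 + 21 k$)
$T{\left(d,u \right)} = 0$ ($T{\left(d,u \right)} = 6 \left(21 + 21 d\right) 0 = \left(126 + 126 d\right) 0 = 0$)
$R{\left(m \right)} = - 3 m$
$R{\left(T{\left(1,-4 \right)} \right)} 851 = \left(-3\right) 0 \cdot 851 = 0 \cdot 851 = 0$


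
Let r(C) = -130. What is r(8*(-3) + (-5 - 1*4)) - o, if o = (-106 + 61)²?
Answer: -2155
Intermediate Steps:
o = 2025 (o = (-45)² = 2025)
r(8*(-3) + (-5 - 1*4)) - o = -130 - 1*2025 = -130 - 2025 = -2155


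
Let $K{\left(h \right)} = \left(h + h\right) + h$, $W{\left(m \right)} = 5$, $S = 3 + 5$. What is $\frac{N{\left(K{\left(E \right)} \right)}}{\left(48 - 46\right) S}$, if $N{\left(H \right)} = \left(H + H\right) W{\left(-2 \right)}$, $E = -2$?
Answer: $- \frac{15}{4} \approx -3.75$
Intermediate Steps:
$S = 8$
$K{\left(h \right)} = 3 h$ ($K{\left(h \right)} = 2 h + h = 3 h$)
$N{\left(H \right)} = 10 H$ ($N{\left(H \right)} = \left(H + H\right) 5 = 2 H 5 = 10 H$)
$\frac{N{\left(K{\left(E \right)} \right)}}{\left(48 - 46\right) S} = \frac{10 \cdot 3 \left(-2\right)}{\left(48 - 46\right) 8} = \frac{10 \left(-6\right)}{2 \cdot 8} = - \frac{60}{16} = \left(-60\right) \frac{1}{16} = - \frac{15}{4}$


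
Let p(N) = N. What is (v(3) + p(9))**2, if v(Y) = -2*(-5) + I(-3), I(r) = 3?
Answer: 484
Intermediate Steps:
v(Y) = 13 (v(Y) = -2*(-5) + 3 = 10 + 3 = 13)
(v(3) + p(9))**2 = (13 + 9)**2 = 22**2 = 484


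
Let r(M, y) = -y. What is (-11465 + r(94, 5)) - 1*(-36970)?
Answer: 25500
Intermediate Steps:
(-11465 + r(94, 5)) - 1*(-36970) = (-11465 - 1*5) - 1*(-36970) = (-11465 - 5) + 36970 = -11470 + 36970 = 25500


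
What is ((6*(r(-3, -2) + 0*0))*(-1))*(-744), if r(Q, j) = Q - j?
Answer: -4464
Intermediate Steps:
((6*(r(-3, -2) + 0*0))*(-1))*(-744) = ((6*((-3 - 1*(-2)) + 0*0))*(-1))*(-744) = ((6*((-3 + 2) + 0))*(-1))*(-744) = ((6*(-1 + 0))*(-1))*(-744) = ((6*(-1))*(-1))*(-744) = -6*(-1)*(-744) = 6*(-744) = -4464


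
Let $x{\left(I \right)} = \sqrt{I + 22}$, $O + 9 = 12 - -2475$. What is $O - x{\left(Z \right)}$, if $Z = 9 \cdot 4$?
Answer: $2478 - \sqrt{58} \approx 2470.4$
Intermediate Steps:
$Z = 36$
$O = 2478$ ($O = -9 + \left(12 - -2475\right) = -9 + \left(12 + 2475\right) = -9 + 2487 = 2478$)
$x{\left(I \right)} = \sqrt{22 + I}$
$O - x{\left(Z \right)} = 2478 - \sqrt{22 + 36} = 2478 - \sqrt{58}$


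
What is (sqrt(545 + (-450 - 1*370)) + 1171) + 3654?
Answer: 4825 + 5*I*sqrt(11) ≈ 4825.0 + 16.583*I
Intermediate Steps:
(sqrt(545 + (-450 - 1*370)) + 1171) + 3654 = (sqrt(545 + (-450 - 370)) + 1171) + 3654 = (sqrt(545 - 820) + 1171) + 3654 = (sqrt(-275) + 1171) + 3654 = (5*I*sqrt(11) + 1171) + 3654 = (1171 + 5*I*sqrt(11)) + 3654 = 4825 + 5*I*sqrt(11)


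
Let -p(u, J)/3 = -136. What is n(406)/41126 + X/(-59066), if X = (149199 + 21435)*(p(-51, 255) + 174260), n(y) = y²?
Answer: -306430471381834/607287079 ≈ -5.0459e+5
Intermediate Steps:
p(u, J) = 408 (p(u, J) = -3*(-136) = 408)
X = 29804299512 (X = (149199 + 21435)*(408 + 174260) = 170634*174668 = 29804299512)
n(406)/41126 + X/(-59066) = 406²/41126 + 29804299512/(-59066) = 164836*(1/41126) + 29804299512*(-1/59066) = 82418/20563 - 14902149756/29533 = -306430471381834/607287079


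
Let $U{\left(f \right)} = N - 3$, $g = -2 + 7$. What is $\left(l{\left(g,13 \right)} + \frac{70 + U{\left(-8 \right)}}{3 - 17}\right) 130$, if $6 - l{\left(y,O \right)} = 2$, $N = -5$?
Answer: $- \frac{390}{7} \approx -55.714$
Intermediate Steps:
$g = 5$
$l{\left(y,O \right)} = 4$ ($l{\left(y,O \right)} = 6 - 2 = 4$)
$U{\left(f \right)} = -8$ ($U{\left(f \right)} = -5 - 3 = -8$)
$\left(l{\left(g,13 \right)} + \frac{70 + U{\left(-8 \right)}}{3 - 17}\right) 130 = \left(4 + \frac{70 - 8}{3 - 17}\right) 130 = \left(4 + \frac{62}{-14}\right) 130 = \left(4 + 62 \left(- \frac{1}{14}\right)\right) 130 = \left(4 - \frac{31}{7}\right) 130 = \left(- \frac{3}{7}\right) 130 = - \frac{390}{7}$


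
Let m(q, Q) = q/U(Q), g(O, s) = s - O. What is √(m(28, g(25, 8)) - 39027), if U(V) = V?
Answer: I*√11279279/17 ≈ 197.56*I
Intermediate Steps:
m(q, Q) = q/Q
√(m(28, g(25, 8)) - 39027) = √(28/(8 - 1*25) - 39027) = √(28/(8 - 25) - 39027) = √(28/(-17) - 39027) = √(28*(-1/17) - 39027) = √(-28/17 - 39027) = √(-663487/17) = I*√11279279/17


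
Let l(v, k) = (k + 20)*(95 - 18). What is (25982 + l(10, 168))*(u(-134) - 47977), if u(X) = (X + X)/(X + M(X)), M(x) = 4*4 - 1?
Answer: -230974519710/119 ≈ -1.9410e+9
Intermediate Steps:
l(v, k) = 1540 + 77*k (l(v, k) = (20 + k)*77 = 1540 + 77*k)
M(x) = 15 (M(x) = 16 - 1 = 15)
u(X) = 2*X/(15 + X) (u(X) = (X + X)/(X + 15) = (2*X)/(15 + X) = 2*X/(15 + X))
(25982 + l(10, 168))*(u(-134) - 47977) = (25982 + (1540 + 77*168))*(2*(-134)/(15 - 134) - 47977) = (25982 + (1540 + 12936))*(2*(-134)/(-119) - 47977) = (25982 + 14476)*(2*(-134)*(-1/119) - 47977) = 40458*(268/119 - 47977) = 40458*(-5708995/119) = -230974519710/119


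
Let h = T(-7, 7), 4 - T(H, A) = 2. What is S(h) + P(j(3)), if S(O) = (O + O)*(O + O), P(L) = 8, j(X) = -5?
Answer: 24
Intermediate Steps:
T(H, A) = 2 (T(H, A) = 4 - 1*2 = 4 - 2 = 2)
h = 2
S(O) = 4*O² (S(O) = (2*O)*(2*O) = 4*O²)
S(h) + P(j(3)) = 4*2² + 8 = 4*4 + 8 = 16 + 8 = 24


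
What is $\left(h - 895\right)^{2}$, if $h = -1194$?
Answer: $4363921$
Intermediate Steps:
$\left(h - 895\right)^{2} = \left(-1194 - 895\right)^{2} = \left(-2089\right)^{2} = 4363921$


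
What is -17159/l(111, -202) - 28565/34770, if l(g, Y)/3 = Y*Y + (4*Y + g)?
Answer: -268905853/278904078 ≈ -0.96415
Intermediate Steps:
l(g, Y) = 3*g + 3*Y**2 + 12*Y (l(g, Y) = 3*(Y*Y + (4*Y + g)) = 3*(Y**2 + (g + 4*Y)) = 3*(g + Y**2 + 4*Y) = 3*g + 3*Y**2 + 12*Y)
-17159/l(111, -202) - 28565/34770 = -17159/(3*111 + 3*(-202)**2 + 12*(-202)) - 28565/34770 = -17159/(333 + 3*40804 - 2424) - 28565*1/34770 = -17159/(333 + 122412 - 2424) - 5713/6954 = -17159/120321 - 5713/6954 = -268905853/278904078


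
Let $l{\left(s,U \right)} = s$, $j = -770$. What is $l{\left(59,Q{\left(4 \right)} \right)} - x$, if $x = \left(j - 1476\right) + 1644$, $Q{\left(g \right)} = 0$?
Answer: $661$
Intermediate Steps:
$x = -602$ ($x = \left(-770 - 1476\right) + 1644 = -2246 + 1644 = -602$)
$l{\left(59,Q{\left(4 \right)} \right)} - x = 59 - -602 = 59 + 602 = 661$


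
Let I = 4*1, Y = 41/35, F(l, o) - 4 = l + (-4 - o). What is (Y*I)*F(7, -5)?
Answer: 1968/35 ≈ 56.229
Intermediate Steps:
F(l, o) = l - o (F(l, o) = 4 + (l + (-4 - o)) = 4 + (-4 + l - o) = l - o)
Y = 41/35 (Y = 41*(1/35) = 41/35 ≈ 1.1714)
I = 4
(Y*I)*F(7, -5) = ((41/35)*4)*(7 - 1*(-5)) = 164*(7 + 5)/35 = (164/35)*12 = 1968/35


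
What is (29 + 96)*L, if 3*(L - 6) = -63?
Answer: -1875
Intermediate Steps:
L = -15 (L = 6 + (1/3)*(-63) = 6 - 21 = -15)
(29 + 96)*L = (29 + 96)*(-15) = 125*(-15) = -1875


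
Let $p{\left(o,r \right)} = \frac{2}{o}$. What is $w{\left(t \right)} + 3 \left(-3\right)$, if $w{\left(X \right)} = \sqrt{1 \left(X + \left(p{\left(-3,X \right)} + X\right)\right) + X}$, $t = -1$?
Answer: $-9 + \frac{i \sqrt{33}}{3} \approx -9.0 + 1.9149 i$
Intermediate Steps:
$w{\left(X \right)} = \sqrt{- \frac{2}{3} + 3 X}$ ($w{\left(X \right)} = \sqrt{1 \left(X + \left(\frac{2}{-3} + X\right)\right) + X} = \sqrt{1 \left(X + \left(2 \left(- \frac{1}{3}\right) + X\right)\right) + X} = \sqrt{1 \left(X + \left(- \frac{2}{3} + X\right)\right) + X} = \sqrt{1 \left(- \frac{2}{3} + 2 X\right) + X} = \sqrt{\left(- \frac{2}{3} + 2 X\right) + X} = \sqrt{- \frac{2}{3} + 3 X}$)
$w{\left(t \right)} + 3 \left(-3\right) = \frac{\sqrt{-6 + 27 \left(-1\right)}}{3} + 3 \left(-3\right) = \frac{\sqrt{-6 - 27}}{3} - 9 = \frac{\sqrt{-33}}{3} - 9 = \frac{i \sqrt{33}}{3} - 9 = -9 + \frac{i \sqrt{33}}{3}$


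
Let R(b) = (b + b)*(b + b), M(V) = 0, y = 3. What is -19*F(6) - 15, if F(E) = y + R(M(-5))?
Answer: -72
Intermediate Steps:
R(b) = 4*b**2 (R(b) = (2*b)*(2*b) = 4*b**2)
F(E) = 3 (F(E) = 3 + 4*0**2 = 3 + 4*0 = 3 + 0 = 3)
-19*F(6) - 15 = -19*3 - 15 = -57 - 15 = -72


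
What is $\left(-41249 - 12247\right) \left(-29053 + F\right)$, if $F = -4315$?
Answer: $1785054528$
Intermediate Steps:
$\left(-41249 - 12247\right) \left(-29053 + F\right) = \left(-41249 - 12247\right) \left(-29053 - 4315\right) = \left(-53496\right) \left(-33368\right) = 1785054528$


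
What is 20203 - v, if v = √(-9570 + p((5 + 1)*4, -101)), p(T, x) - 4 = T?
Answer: 20203 - I*√9542 ≈ 20203.0 - 97.683*I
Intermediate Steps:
p(T, x) = 4 + T
v = I*√9542 (v = √(-9570 + (4 + (5 + 1)*4)) = √(-9570 + (4 + 6*4)) = √(-9570 + (4 + 24)) = √(-9570 + 28) = √(-9542) = I*√9542 ≈ 97.683*I)
20203 - v = 20203 - I*√9542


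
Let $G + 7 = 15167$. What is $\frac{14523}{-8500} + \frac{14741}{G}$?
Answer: $- \frac{4743509}{6443000} \approx -0.73623$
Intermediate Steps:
$G = 15160$ ($G = -7 + 15167 = 15160$)
$\frac{14523}{-8500} + \frac{14741}{G} = \frac{14523}{-8500} + \frac{14741}{15160} = 14523 \left(- \frac{1}{8500}\right) + 14741 \cdot \frac{1}{15160} = - \frac{14523}{8500} + \frac{14741}{15160} = - \frac{4743509}{6443000}$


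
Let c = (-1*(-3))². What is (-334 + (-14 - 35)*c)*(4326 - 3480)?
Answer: -655650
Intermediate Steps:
c = 9 (c = 3² = 9)
(-334 + (-14 - 35)*c)*(4326 - 3480) = (-334 + (-14 - 35)*9)*(4326 - 3480) = (-334 - 49*9)*846 = (-334 - 441)*846 = -775*846 = -655650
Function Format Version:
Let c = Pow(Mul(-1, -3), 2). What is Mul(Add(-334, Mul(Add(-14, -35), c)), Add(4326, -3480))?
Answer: -655650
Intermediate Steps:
c = 9 (c = Pow(3, 2) = 9)
Mul(Add(-334, Mul(Add(-14, -35), c)), Add(4326, -3480)) = Mul(Add(-334, Mul(Add(-14, -35), 9)), Add(4326, -3480)) = Mul(Add(-334, Mul(-49, 9)), 846) = Mul(Add(-334, -441), 846) = Mul(-775, 846) = -655650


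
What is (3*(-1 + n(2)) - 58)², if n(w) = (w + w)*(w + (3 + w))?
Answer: 529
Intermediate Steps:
n(w) = 2*w*(3 + 2*w) (n(w) = (2*w)*(3 + 2*w) = 2*w*(3 + 2*w))
(3*(-1 + n(2)) - 58)² = (3*(-1 + 2*2*(3 + 2*2)) - 58)² = (3*(-1 + 2*2*(3 + 4)) - 58)² = (3*(-1 + 2*2*7) - 58)² = (3*(-1 + 28) - 58)² = (3*27 - 58)² = (81 - 58)² = 23² = 529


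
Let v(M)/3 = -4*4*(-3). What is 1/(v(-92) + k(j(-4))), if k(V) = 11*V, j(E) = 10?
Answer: 1/254 ≈ 0.0039370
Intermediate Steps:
v(M) = 144 (v(M) = 3*(-4*4*(-3)) = 3*(-16*(-3)) = 3*48 = 144)
1/(v(-92) + k(j(-4))) = 1/(144 + 11*10) = 1/(144 + 110) = 1/254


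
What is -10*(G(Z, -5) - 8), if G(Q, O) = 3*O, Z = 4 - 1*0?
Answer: 230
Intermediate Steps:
Z = 4 (Z = 4 + 0 = 4)
-10*(G(Z, -5) - 8) = -10*(3*(-5) - 8) = -10*(-15 - 8) = -10*(-23) = 230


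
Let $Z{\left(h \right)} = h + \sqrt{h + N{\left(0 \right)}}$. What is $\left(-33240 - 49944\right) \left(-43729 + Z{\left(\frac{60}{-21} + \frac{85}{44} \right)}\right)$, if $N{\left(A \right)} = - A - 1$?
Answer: $\frac{280097518332}{77} - \frac{41592 i \sqrt{45661}}{77} \approx 3.6376 \cdot 10^{9} - 1.1542 \cdot 10^{5} i$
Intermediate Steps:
$N{\left(A \right)} = -1 - A$
$Z{\left(h \right)} = h + \sqrt{-1 + h}$ ($Z{\left(h \right)} = h + \sqrt{h - 1} = h + \sqrt{-1 + h}$)
$\left(-33240 - 49944\right) \left(-43729 + Z{\left(\frac{60}{-21} + \frac{85}{44} \right)}\right) = \left(-33240 - 49944\right) \left(-43729 + \left(\left(\frac{60}{-21} + \frac{85}{44}\right) + \sqrt{-1 + \left(\frac{60}{-21} + \frac{85}{44}\right)}\right)\right) = - 83184 \left(-43729 + \left(\left(60 \left(- \frac{1}{21}\right) + 85 \cdot \frac{1}{44}\right) + \sqrt{-1 + \left(60 \left(- \frac{1}{21}\right) + 85 \cdot \frac{1}{44}\right)}\right)\right) = - 83184 \left(-43729 + \left(\left(- \frac{20}{7} + \frac{85}{44}\right) + \sqrt{-1 + \left(- \frac{20}{7} + \frac{85}{44}\right)}\right)\right) = - 83184 \left(-43729 - \left(\frac{285}{308} - \sqrt{-1 - \frac{285}{308}}\right)\right) = - 83184 \left(-43729 - \left(\frac{285}{308} - \sqrt{- \frac{593}{308}}\right)\right) = - 83184 \left(-43729 - \left(\frac{285}{308} - \frac{i \sqrt{45661}}{154}\right)\right) = - 83184 \left(- \frac{13468817}{308} + \frac{i \sqrt{45661}}{154}\right) = \frac{280097518332}{77} - \frac{41592 i \sqrt{45661}}{77}$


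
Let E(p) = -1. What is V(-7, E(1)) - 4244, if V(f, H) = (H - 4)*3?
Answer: -4259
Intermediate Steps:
V(f, H) = -12 + 3*H (V(f, H) = (-4 + H)*3 = -12 + 3*H)
V(-7, E(1)) - 4244 = (-12 + 3*(-1)) - 4244 = (-12 - 3) - 4244 = -15 - 4244 = -4259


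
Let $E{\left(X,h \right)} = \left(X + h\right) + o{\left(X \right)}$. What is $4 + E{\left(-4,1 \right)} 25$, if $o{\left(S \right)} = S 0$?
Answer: $-71$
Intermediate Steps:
$o{\left(S \right)} = 0$
$E{\left(X,h \right)} = X + h$ ($E{\left(X,h \right)} = \left(X + h\right) + 0 = X + h$)
$4 + E{\left(-4,1 \right)} 25 = 4 + \left(-4 + 1\right) 25 = 4 - 75 = -71$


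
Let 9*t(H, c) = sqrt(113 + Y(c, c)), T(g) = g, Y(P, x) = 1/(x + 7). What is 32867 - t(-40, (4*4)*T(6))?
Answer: 32867 - 2*sqrt(299730)/927 ≈ 32866.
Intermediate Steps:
Y(P, x) = 1/(7 + x)
t(H, c) = sqrt(113 + 1/(7 + c))/9
32867 - t(-40, (4*4)*T(6)) = 32867 - sqrt((792 + 113*((4*4)*6))/(7 + (4*4)*6))/9 = 32867 - sqrt((792 + 113*(16*6))/(7 + 16*6))/9 = 32867 - sqrt((792 + 113*96)/(7 + 96))/9 = 32867 - sqrt((792 + 10848)/103)/9 = 32867 - sqrt((1/103)*11640)/9 = 32867 - sqrt(11640/103)/9 = 32867 - 2*sqrt(299730)/103/9 = 32867 - 2*sqrt(299730)/927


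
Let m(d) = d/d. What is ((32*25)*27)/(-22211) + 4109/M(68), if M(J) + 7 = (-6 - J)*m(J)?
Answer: -93014599/1799091 ≈ -51.701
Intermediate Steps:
m(d) = 1
M(J) = -13 - J (M(J) = -7 + (-6 - J)*1 = -7 + (-6 - J) = -13 - J)
((32*25)*27)/(-22211) + 4109/M(68) = ((32*25)*27)/(-22211) + 4109/(-13 - 1*68) = (800*27)*(-1/22211) + 4109/(-13 - 68) = 21600*(-1/22211) + 4109/(-81) = -21600/22211 + 4109*(-1/81) = -21600/22211 - 4109/81 = -93014599/1799091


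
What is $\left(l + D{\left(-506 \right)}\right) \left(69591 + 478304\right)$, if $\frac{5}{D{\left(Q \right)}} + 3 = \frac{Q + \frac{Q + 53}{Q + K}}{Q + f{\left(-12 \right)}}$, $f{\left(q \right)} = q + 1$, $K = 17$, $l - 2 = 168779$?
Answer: $\frac{15765336854125845}{170486} \approx 9.2473 \cdot 10^{10}$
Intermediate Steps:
$l = 168781$ ($l = 2 + 168779 = 168781$)
$f{\left(q \right)} = 1 + q$
$D{\left(Q \right)} = \frac{5}{-3 + \frac{Q + \frac{53 + Q}{17 + Q}}{-11 + Q}}$ ($D{\left(Q \right)} = \frac{5}{-3 + \frac{Q + \frac{Q + 53}{Q + 17}}{Q + \left(1 - 12\right)}} = \frac{5}{-3 + \frac{Q + \frac{53 + Q}{17 + Q}}{Q - 11}} = \frac{5}{-3 + \frac{Q + \frac{53 + Q}{17 + Q}}{-11 + Q}}$)
$\left(l + D{\left(-506 \right)}\right) \left(69591 + 478304\right) = \left(168781 + \frac{5 \left(187 - \left(-506\right)^{2} - -3036\right)}{2 \left(-307 + \left(-506\right)^{2}\right)}\right) \left(69591 + 478304\right) = \left(168781 + \frac{5 \left(187 - 256036 + 3036\right)}{2 \left(-307 + 256036\right)}\right) 547895 = \left(168781 + \frac{5 \left(187 - 256036 + 3036\right)}{2 \cdot 255729}\right) 547895 = \left(168781 + \frac{5}{2} \cdot \frac{1}{255729} \left(-252813\right)\right) 547895 = \left(168781 - \frac{421355}{170486}\right) 547895 = \frac{28774376211}{170486} \cdot 547895 = \frac{15765336854125845}{170486}$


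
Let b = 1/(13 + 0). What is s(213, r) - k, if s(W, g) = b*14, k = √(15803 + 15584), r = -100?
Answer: 14/13 - √31387 ≈ -176.09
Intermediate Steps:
b = 1/13 ≈ 0.076923
k = √31387 ≈ 177.16
s(W, g) = 14/13 (s(W, g) = (1/13)*14 = 14/13)
s(213, r) - k = 14/13 - √31387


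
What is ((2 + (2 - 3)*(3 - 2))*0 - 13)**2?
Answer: 169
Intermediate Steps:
((2 + (2 - 3)*(3 - 2))*0 - 13)**2 = ((2 - 1*1)*0 - 13)**2 = ((2 - 1)*0 - 13)**2 = (1*0 - 13)**2 = (0 - 13)**2 = (-13)**2 = 169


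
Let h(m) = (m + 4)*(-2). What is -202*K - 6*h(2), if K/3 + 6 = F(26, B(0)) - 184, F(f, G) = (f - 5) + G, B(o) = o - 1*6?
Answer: 106122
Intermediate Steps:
h(m) = -8 - 2*m (h(m) = (4 + m)*(-2) = -8 - 2*m)
B(o) = -6 + o (B(o) = o - 6 = -6 + o)
F(f, G) = -5 + G + f (F(f, G) = (-5 + f) + G = -5 + G + f)
K = -525 (K = -18 + 3*((-5 + (-6 + 0) + 26) - 184) = -18 + 3*((-5 - 6 + 26) - 184) = -18 + 3*(15 - 184) = -18 + 3*(-169) = -18 - 507 = -525)
-202*K - 6*h(2) = -202*(-525) - 6*(-8 - 2*2) = 106050 - 6*(-8 - 4) = 106050 - 6*(-12) = 106050 + 72 = 106122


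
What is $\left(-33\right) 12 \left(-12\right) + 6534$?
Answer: $11286$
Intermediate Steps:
$\left(-33\right) 12 \left(-12\right) + 6534 = \left(-396\right) \left(-12\right) + 6534 = 4752 + 6534 = 11286$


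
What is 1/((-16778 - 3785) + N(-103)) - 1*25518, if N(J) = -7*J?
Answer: -506328157/19842 ≈ -25518.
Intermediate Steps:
1/((-16778 - 3785) + N(-103)) - 1*25518 = 1/((-16778 - 3785) - 7*(-103)) - 1*25518 = 1/(-20563 + 721) - 25518 = 1/(-19842) - 25518 = -1/19842 - 25518 = -506328157/19842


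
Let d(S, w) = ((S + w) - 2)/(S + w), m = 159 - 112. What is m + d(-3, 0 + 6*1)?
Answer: 142/3 ≈ 47.333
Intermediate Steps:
m = 47
d(S, w) = (-2 + S + w)/(S + w)
m + d(-3, 0 + 6*1) = 47 + (-2 - 3 + (0 + 6*1))/(-3 + (0 + 6*1)) = 47 + (-2 - 3 + (0 + 6))/(-3 + (0 + 6)) = 47 + (-2 - 3 + 6)/(-3 + 6) = 47 + 1/3 = 142/3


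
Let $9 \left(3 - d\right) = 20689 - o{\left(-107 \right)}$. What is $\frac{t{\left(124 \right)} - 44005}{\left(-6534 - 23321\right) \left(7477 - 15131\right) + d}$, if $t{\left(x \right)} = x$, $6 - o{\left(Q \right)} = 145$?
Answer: $- \frac{394929}{2056570729} \approx -0.00019203$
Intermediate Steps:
$o{\left(Q \right)} = -139$ ($o{\left(Q \right)} = 6 - 145 = -139$)
$d = - \frac{20801}{9}$ ($d = 3 - \frac{20689 - -139}{9} = 3 - \frac{20689 + 139}{9} = 3 - \frac{20828}{9} = - \frac{20801}{9} \approx -2311.2$)
$\frac{t{\left(124 \right)} - 44005}{\left(-6534 - 23321\right) \left(7477 - 15131\right) + d} = \frac{124 - 44005}{\left(-6534 - 23321\right) \left(7477 - 15131\right) - \frac{20801}{9}} = - \frac{43881}{\left(-29855\right) \left(-7654\right) - \frac{20801}{9}} = - \frac{43881}{228510170 - \frac{20801}{9}} = - \frac{43881}{\frac{2056570729}{9}} = \left(-43881\right) \frac{9}{2056570729} = - \frac{394929}{2056570729}$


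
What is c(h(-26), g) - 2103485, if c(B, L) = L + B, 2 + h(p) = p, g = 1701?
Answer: -2101812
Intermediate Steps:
h(p) = -2 + p
c(B, L) = B + L
c(h(-26), g) - 2103485 = ((-2 - 26) + 1701) - 2103485 = (-28 + 1701) - 2103485 = 1673 - 2103485 = -2101812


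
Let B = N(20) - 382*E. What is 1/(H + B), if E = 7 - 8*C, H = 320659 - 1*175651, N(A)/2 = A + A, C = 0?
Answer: 1/142414 ≈ 7.0218e-6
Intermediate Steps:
N(A) = 4*A (N(A) = 2*(A + A) = 2*(2*A) = 4*A)
H = 145008 (H = 320659 - 175651 = 145008)
E = 7 (E = 7 - 8*0 = 7 + 0 = 7)
B = -2594 (B = 4*20 - 382*7 = 80 - 2674 = -2594)
1/(H + B) = 1/(145008 - 2594) = 1/142414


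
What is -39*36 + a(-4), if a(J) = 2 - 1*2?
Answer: -1404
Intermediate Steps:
a(J) = 0 (a(J) = 2 - 2 = 0)
-39*36 + a(-4) = -39*36 + 0 = -1404 + 0 = -1404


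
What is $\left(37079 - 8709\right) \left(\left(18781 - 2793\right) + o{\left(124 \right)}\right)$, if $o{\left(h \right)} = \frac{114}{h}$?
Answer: $\frac{14061774905}{31} \approx 4.5361 \cdot 10^{8}$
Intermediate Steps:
$\left(37079 - 8709\right) \left(\left(18781 - 2793\right) + o{\left(124 \right)}\right) = \left(37079 - 8709\right) \left(\left(18781 - 2793\right) + \frac{114}{124}\right) = 28370 \left(15988 + 114 \cdot \frac{1}{124}\right) = 28370 \left(15988 + \frac{57}{62}\right) = 28370 \cdot \frac{991313}{62} = \frac{14061774905}{31}$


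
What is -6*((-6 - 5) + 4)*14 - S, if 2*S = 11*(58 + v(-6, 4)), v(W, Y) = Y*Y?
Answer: 181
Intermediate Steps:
v(W, Y) = Y²
S = 407 (S = (11*(58 + 4²))/2 = (11*(58 + 16))/2 = (11*74)/2 = (½)*814 = 407)
-6*((-6 - 5) + 4)*14 - S = -6*((-6 - 5) + 4)*14 - 1*407 = -6*(-11 + 4)*14 - 407 = -6*(-7)*14 - 407 = 42*14 - 407 = 588 - 407 = 181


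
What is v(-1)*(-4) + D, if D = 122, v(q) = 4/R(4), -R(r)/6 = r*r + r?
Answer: 1832/15 ≈ 122.13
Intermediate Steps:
R(r) = -6*r - 6*r² (R(r) = -6*(r*r + r) = -6*(r² + r) = -6*(r + r²) = -6*r - 6*r²)
v(q) = -1/30 (v(q) = 4/((-6*4*(1 + 4))) = 4/((-6*4*5)) = 4/(-120) = 4*(-1/120) = -1/30)
v(-1)*(-4) + D = -1/30*(-4) + 122 = 2/15 + 122 = 1832/15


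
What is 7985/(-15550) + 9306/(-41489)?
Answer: -95199593/129030790 ≈ -0.73781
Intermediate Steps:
7985/(-15550) + 9306/(-41489) = 7985*(-1/15550) + 9306*(-1/41489) = -1597/3110 - 9306/41489 = -95199593/129030790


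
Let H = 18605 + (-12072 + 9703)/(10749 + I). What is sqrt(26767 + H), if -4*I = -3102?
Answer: sqrt(2678228468890)/7683 ≈ 213.01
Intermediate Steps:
I = 1551/2 (I = -1/4*(-3102) = 1551/2 ≈ 775.50)
H = 428821907/23049 (H = 18605 + (-12072 + 9703)/(10749 + 1551/2) = 18605 - 2369/23049/2 = 18605 - 2369*2/23049 = 18605 - 4738/23049 = 428821907/23049 ≈ 18605.)
sqrt(26767 + H) = sqrt(26767 + 428821907/23049) = sqrt(1045774490/23049) = sqrt(2678228468890)/7683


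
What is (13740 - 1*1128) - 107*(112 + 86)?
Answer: -8574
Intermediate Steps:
(13740 - 1*1128) - 107*(112 + 86) = (13740 - 1128) - 107*198 = 12612 - 21186 = -8574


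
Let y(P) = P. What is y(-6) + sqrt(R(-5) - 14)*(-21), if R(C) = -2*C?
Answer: -6 - 42*I ≈ -6.0 - 42.0*I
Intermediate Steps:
y(-6) + sqrt(R(-5) - 14)*(-21) = -6 + sqrt(-2*(-5) - 14)*(-21) = -6 + sqrt(10 - 14)*(-21) = -6 + sqrt(-4)*(-21) = -6 + (2*I)*(-21) = -6 - 42*I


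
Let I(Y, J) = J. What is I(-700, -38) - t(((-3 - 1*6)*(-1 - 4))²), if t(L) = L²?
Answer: -4100663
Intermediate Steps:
I(-700, -38) - t(((-3 - 1*6)*(-1 - 4))²) = -38 - (((-3 - 1*6)*(-1 - 4))²)² = -38 - (((-3 - 6)*(-5))²)² = -38 - ((-9*(-5))²)² = -38 - (45²)² = -38 - 1*2025² = -38 - 1*4100625 = -38 - 4100625 = -4100663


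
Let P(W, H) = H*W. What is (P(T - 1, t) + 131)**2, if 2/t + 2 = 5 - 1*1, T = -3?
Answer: 16129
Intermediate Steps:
t = 1 (t = 2/(-2 + (5 - 1*1)) = 2/(-2 + (5 - 1)) = 2/(-2 + 4) = 2/2 = 2*(1/2) = 1)
(P(T - 1, t) + 131)**2 = (1*(-3 - 1) + 131)**2 = (1*(-4) + 131)**2 = (-4 + 131)**2 = 127**2 = 16129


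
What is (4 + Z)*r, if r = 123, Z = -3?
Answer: 123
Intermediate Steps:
(4 + Z)*r = (4 - 3)*123 = 1*123 = 123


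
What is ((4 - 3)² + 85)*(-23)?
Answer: -1978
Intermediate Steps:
((4 - 3)² + 85)*(-23) = (1² + 85)*(-23) = (1 + 85)*(-23) = 86*(-23) = -1978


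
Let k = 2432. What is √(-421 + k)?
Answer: √2011 ≈ 44.844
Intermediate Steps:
√(-421 + k) = √(-421 + 2432) = √2011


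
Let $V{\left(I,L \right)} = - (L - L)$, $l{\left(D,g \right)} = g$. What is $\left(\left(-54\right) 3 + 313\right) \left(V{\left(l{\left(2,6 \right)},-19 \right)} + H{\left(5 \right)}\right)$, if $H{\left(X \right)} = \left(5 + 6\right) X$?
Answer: $8305$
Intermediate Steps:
$H{\left(X \right)} = 11 X$
$V{\left(I,L \right)} = 0$ ($V{\left(I,L \right)} = \left(-1\right) 0 = 0$)
$\left(\left(-54\right) 3 + 313\right) \left(V{\left(l{\left(2,6 \right)},-19 \right)} + H{\left(5 \right)}\right) = \left(\left(-54\right) 3 + 313\right) \left(0 + 11 \cdot 5\right) = \left(-162 + 313\right) \left(0 + 55\right) = 151 \cdot 55 = 8305$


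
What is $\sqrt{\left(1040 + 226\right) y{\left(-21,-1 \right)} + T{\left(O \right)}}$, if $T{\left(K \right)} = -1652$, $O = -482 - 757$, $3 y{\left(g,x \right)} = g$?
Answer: $i \sqrt{10514} \approx 102.54 i$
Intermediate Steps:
$y{\left(g,x \right)} = \frac{g}{3}$
$O = -1239$ ($O = -482 - 757 = -1239$)
$\sqrt{\left(1040 + 226\right) y{\left(-21,-1 \right)} + T{\left(O \right)}} = \sqrt{\left(1040 + 226\right) \frac{1}{3} \left(-21\right) - 1652} = \sqrt{1266 \left(-7\right) - 1652} = \sqrt{-8862 - 1652} = \sqrt{-10514} = i \sqrt{10514}$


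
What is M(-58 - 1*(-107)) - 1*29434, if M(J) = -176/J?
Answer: -1442442/49 ≈ -29438.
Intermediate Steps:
M(-58 - 1*(-107)) - 1*29434 = -176/(-58 - 1*(-107)) - 1*29434 = -176/(-58 + 107) - 29434 = -176/49 - 29434 = -1442442/49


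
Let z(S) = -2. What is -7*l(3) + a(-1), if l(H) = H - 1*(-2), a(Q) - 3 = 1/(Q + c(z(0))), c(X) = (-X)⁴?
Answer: -479/15 ≈ -31.933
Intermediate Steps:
c(X) = X⁴
a(Q) = 3 + 1/(16 + Q) (a(Q) = 3 + 1/(Q + (-2)⁴) = 3 + 1/(Q + 16) = 3 + 1/(16 + Q))
l(H) = 2 + H (l(H) = H + 2 = 2 + H)
-7*l(3) + a(-1) = -7*(2 + 3) + (49 + 3*(-1))/(16 - 1) = -7*5 + (49 - 3)/15 = -35 + (1/15)*46 = -35 + 46/15 = -479/15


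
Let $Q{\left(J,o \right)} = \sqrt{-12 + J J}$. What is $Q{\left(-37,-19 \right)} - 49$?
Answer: $-49 + \sqrt{1357} \approx -12.163$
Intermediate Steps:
$Q{\left(J,o \right)} = \sqrt{-12 + J^{2}}$
$Q{\left(-37,-19 \right)} - 49 = \sqrt{-12 + \left(-37\right)^{2}} - 49 = \sqrt{-12 + 1369} - 49 = \sqrt{1357} - 49 = -49 + \sqrt{1357}$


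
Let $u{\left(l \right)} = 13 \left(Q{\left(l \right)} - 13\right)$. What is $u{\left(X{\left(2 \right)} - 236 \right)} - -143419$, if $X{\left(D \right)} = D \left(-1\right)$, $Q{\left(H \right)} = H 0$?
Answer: $143250$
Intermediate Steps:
$Q{\left(H \right)} = 0$
$X{\left(D \right)} = - D$
$u{\left(l \right)} = -169$ ($u{\left(l \right)} = 13 \left(0 - 13\right) = 13 \left(-13\right) = -169$)
$u{\left(X{\left(2 \right)} - 236 \right)} - -143419 = -169 - -143419 = -169 + 143419 = 143250$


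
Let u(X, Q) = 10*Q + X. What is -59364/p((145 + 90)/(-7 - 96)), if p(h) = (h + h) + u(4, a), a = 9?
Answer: -1528623/2303 ≈ -663.75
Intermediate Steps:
u(X, Q) = X + 10*Q
p(h) = 94 + 2*h (p(h) = (h + h) + (4 + 10*9) = 2*h + (4 + 90) = 2*h + 94 = 94 + 2*h)
-59364/p((145 + 90)/(-7 - 96)) = -59364/(94 + 2*((145 + 90)/(-7 - 96))) = -59364/(94 + 2*(235/(-103))) = -59364/(94 + 2*(235*(-1/103))) = -59364/(94 + 2*(-235/103)) = -59364/(94 - 470/103) = -59364/9212/103 = -59364*103/9212 = -1528623/2303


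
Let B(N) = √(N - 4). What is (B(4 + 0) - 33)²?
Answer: 1089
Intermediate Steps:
B(N) = √(-4 + N)
(B(4 + 0) - 33)² = (√(-4 + (4 + 0)) - 33)² = (√(-4 + 4) - 33)² = (√0 - 33)² = (0 - 33)² = (-33)² = 1089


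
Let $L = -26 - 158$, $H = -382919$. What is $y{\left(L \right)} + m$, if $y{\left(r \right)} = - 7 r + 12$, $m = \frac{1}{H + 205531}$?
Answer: $\frac{230604399}{177388} \approx 1300.0$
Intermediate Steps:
$L = -184$
$m = - \frac{1}{177388}$ ($m = \frac{1}{-382919 + 205531} = \frac{1}{-177388} = - \frac{1}{177388} \approx -5.6374 \cdot 10^{-6}$)
$y{\left(r \right)} = 12 - 7 r$
$y{\left(L \right)} + m = \left(12 - -1288\right) - \frac{1}{177388} = \left(12 + 1288\right) - \frac{1}{177388} = 1300 - \frac{1}{177388} = \frac{230604399}{177388}$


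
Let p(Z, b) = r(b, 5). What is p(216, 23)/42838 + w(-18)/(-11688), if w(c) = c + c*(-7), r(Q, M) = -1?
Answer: -96629/10431053 ≈ -0.0092636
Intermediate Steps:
p(Z, b) = -1
w(c) = -6*c (w(c) = c - 7*c = -6*c)
p(216, 23)/42838 + w(-18)/(-11688) = -1/42838 - 6*(-18)/(-11688) = -1*1/42838 + 108*(-1/11688) = -1/42838 - 9/974 = -96629/10431053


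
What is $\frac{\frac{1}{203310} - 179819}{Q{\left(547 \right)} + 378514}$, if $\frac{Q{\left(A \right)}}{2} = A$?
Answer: $- \frac{36559000889}{77178102480} \approx -0.4737$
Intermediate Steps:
$Q{\left(A \right)} = 2 A$
$\frac{\frac{1}{203310} - 179819}{Q{\left(547 \right)} + 378514} = \frac{\frac{1}{203310} - 179819}{2 \cdot 547 + 378514} = \frac{\frac{1}{203310} - 179819}{1094 + 378514} = - \frac{36559000889}{203310 \cdot 379608} = \left(- \frac{36559000889}{203310}\right) \frac{1}{379608} = - \frac{36559000889}{77178102480}$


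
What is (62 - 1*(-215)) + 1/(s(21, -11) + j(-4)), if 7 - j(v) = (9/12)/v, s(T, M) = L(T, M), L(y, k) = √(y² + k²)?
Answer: 36187379/130647 + 256*√562/130647 ≈ 277.03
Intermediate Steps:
L(y, k) = √(k² + y²)
s(T, M) = √(M² + T²)
j(v) = 7 - 3/(4*v) (j(v) = 7 - 9/12/v = 7 - 9*(1/12)/v = 7 - 3/(4*v))
(62 - 1*(-215)) + 1/(s(21, -11) + j(-4)) = (62 - 1*(-215)) + 1/(√((-11)² + 21²) + (7 - ¾/(-4))) = (62 + 215) + 1/(√(121 + 441) + (7 - ¾*(-¼))) = 277 + 1/(√562 + (7 + 3/16)) = 277 + 1/(√562 + 115/16) = 277 + 1/(115/16 + √562)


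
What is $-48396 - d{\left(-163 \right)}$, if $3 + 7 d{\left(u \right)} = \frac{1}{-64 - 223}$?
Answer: $- \frac{97226702}{2009} \approx -48396.0$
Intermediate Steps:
$d{\left(u \right)} = - \frac{862}{2009}$ ($d{\left(u \right)} = - \frac{3}{7} + \frac{1}{7 \left(-64 - 223\right)} = - \frac{3}{7} + \frac{1}{7 \left(-287\right)} = - \frac{3}{7} + \frac{1}{7} \left(- \frac{1}{287}\right) = - \frac{3}{7} - \frac{1}{2009} = - \frac{862}{2009}$)
$-48396 - d{\left(-163 \right)} = -48396 - - \frac{862}{2009} = -48396 + \frac{862}{2009} = - \frac{97226702}{2009}$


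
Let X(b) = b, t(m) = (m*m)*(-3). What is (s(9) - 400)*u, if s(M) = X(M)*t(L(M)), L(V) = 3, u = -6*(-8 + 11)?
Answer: 11574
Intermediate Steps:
u = -18 (u = -6*3 = -18)
t(m) = -3*m² (t(m) = m²*(-3) = -3*m²)
s(M) = -27*M (s(M) = M*(-3*3²) = M*(-3*9) = M*(-27) = -27*M)
(s(9) - 400)*u = (-27*9 - 400)*(-18) = (-243 - 400)*(-18) = -643*(-18) = 11574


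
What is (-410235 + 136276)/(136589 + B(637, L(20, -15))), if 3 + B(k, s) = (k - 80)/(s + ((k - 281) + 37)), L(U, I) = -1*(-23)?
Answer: -113966944/56820333 ≈ -2.0057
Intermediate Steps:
L(U, I) = 23
B(k, s) = -3 + (-80 + k)/(-244 + k + s) (B(k, s) = -3 + (k - 80)/(s + ((k - 281) + 37)) = -3 + (-80 + k)/(s + ((-281 + k) + 37)) = -3 + (-80 + k)/(s + (-244 + k)) = -3 + (-80 + k)/(-244 + k + s))
(-410235 + 136276)/(136589 + B(637, L(20, -15))) = (-410235 + 136276)/(136589 + (652 - 3*23 - 2*637)/(-244 + 637 + 23)) = -273959/(136589 + (652 - 69 - 1274)/416) = -273959/(136589 + (1/416)*(-691)) = -273959/(136589 - 691/416) = -273959/56820333/416 = -273959*416/56820333 = -113966944/56820333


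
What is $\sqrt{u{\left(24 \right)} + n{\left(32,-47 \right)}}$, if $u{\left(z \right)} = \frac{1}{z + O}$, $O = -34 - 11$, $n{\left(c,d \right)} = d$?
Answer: $\frac{2 i \sqrt{5187}}{21} \approx 6.8591 i$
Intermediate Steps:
$O = -45$
$u{\left(z \right)} = \frac{1}{-45 + z}$ ($u{\left(z \right)} = \frac{1}{z - 45} = \frac{1}{-45 + z}$)
$\sqrt{u{\left(24 \right)} + n{\left(32,-47 \right)}} = \sqrt{\frac{1}{-45 + 24} - 47} = \sqrt{\frac{1}{-21} - 47} = \sqrt{- \frac{1}{21} - 47} = \sqrt{- \frac{988}{21}} = \frac{2 i \sqrt{5187}}{21}$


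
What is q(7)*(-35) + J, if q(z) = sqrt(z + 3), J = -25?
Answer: -25 - 35*sqrt(10) ≈ -135.68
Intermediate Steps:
q(z) = sqrt(3 + z)
q(7)*(-35) + J = sqrt(3 + 7)*(-35) - 25 = sqrt(10)*(-35) - 25 = -35*sqrt(10) - 25 = -25 - 35*sqrt(10)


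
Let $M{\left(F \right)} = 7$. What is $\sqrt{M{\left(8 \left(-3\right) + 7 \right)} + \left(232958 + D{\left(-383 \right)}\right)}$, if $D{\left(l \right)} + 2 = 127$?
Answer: $\sqrt{233090} \approx 482.79$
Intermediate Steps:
$D{\left(l \right)} = 125$ ($D{\left(l \right)} = -2 + 127 = 125$)
$\sqrt{M{\left(8 \left(-3\right) + 7 \right)} + \left(232958 + D{\left(-383 \right)}\right)} = \sqrt{7 + \left(232958 + 125\right)} = \sqrt{7 + 233083} = \sqrt{233090}$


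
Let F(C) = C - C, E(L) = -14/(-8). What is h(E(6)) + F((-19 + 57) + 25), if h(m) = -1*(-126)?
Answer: 126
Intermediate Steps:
E(L) = 7/4 (E(L) = -14*(-1/8) = 7/4)
F(C) = 0
h(m) = 126
h(E(6)) + F((-19 + 57) + 25) = 126 + 0 = 126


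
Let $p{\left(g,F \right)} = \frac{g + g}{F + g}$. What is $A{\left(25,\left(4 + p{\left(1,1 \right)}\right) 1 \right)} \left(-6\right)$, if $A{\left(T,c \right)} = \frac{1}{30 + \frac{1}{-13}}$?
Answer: $- \frac{78}{389} \approx -0.20051$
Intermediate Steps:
$p{\left(g,F \right)} = \frac{2 g}{F + g}$
$A{\left(T,c \right)} = \frac{13}{389}$ ($A{\left(T,c \right)} = \frac{1}{30 - \frac{1}{13}} = \frac{1}{\frac{389}{13}} = \frac{13}{389}$)
$A{\left(25,\left(4 + p{\left(1,1 \right)}\right) 1 \right)} \left(-6\right) = \frac{13}{389} \left(-6\right) = - \frac{78}{389}$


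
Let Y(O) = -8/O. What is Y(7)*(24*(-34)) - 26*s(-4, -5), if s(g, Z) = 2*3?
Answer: 5436/7 ≈ 776.57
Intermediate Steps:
s(g, Z) = 6
Y(7)*(24*(-34)) - 26*s(-4, -5) = (-8/7)*(24*(-34)) - 26*6 = -8*⅐*(-816) - 156 = -8/7*(-816) - 156 = 6528/7 - 156 = 5436/7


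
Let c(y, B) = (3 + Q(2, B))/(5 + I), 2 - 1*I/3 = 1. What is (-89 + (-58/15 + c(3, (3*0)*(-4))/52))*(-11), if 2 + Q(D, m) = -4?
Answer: 6374863/6240 ≈ 1021.6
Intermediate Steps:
I = 3 (I = 6 - 3*1 = 6 - 3 = 3)
Q(D, m) = -6 (Q(D, m) = -2 - 4 = -6)
c(y, B) = -3/8 (c(y, B) = (3 - 6)/(5 + 3) = -3/8)
(-89 + (-58/15 + c(3, (3*0)*(-4))/52))*(-11) = (-89 + (-58/15 - 3/8/52))*(-11) = (-89 + (-58*1/15 - 3/8*1/52))*(-11) = (-89 + (-58/15 - 3/416))*(-11) = (-89 - 24173/6240)*(-11) = -579533/6240*(-11) = 6374863/6240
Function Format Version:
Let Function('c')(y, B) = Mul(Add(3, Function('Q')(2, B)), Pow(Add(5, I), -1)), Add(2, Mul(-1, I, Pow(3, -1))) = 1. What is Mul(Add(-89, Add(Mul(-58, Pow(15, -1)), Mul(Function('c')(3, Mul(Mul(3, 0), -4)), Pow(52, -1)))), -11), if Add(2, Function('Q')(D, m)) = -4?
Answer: Rational(6374863, 6240) ≈ 1021.6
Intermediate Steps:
I = 3 (I = Add(6, Mul(-3, 1)) = Add(6, -3) = 3)
Function('Q')(D, m) = -6 (Function('Q')(D, m) = Add(-2, -4) = -6)
Function('c')(y, B) = Rational(-3, 8) (Function('c')(y, B) = Mul(Add(3, -6), Pow(Add(5, 3), -1)) = Mul(-3, Pow(8, -1)) = Mul(-3, Rational(1, 8)) = Rational(-3, 8))
Mul(Add(-89, Add(Mul(-58, Pow(15, -1)), Mul(Function('c')(3, Mul(Mul(3, 0), -4)), Pow(52, -1)))), -11) = Mul(Add(-89, Add(Mul(-58, Pow(15, -1)), Mul(Rational(-3, 8), Pow(52, -1)))), -11) = Mul(Add(-89, Add(Mul(-58, Rational(1, 15)), Mul(Rational(-3, 8), Rational(1, 52)))), -11) = Mul(Add(-89, Add(Rational(-58, 15), Rational(-3, 416))), -11) = Mul(Add(-89, Rational(-24173, 6240)), -11) = Mul(Rational(-579533, 6240), -11) = Rational(6374863, 6240)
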